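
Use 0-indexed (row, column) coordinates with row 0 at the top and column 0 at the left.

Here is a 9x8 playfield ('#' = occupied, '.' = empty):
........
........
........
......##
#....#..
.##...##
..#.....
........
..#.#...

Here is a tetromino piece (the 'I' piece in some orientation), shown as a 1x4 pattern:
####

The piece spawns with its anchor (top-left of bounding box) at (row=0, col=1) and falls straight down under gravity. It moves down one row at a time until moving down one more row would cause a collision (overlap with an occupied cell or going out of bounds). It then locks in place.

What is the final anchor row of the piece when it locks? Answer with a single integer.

Spawn at (row=0, col=1). Try each row:
  row 0: fits
  row 1: fits
  row 2: fits
  row 3: fits
  row 4: fits
  row 5: blocked -> lock at row 4

Answer: 4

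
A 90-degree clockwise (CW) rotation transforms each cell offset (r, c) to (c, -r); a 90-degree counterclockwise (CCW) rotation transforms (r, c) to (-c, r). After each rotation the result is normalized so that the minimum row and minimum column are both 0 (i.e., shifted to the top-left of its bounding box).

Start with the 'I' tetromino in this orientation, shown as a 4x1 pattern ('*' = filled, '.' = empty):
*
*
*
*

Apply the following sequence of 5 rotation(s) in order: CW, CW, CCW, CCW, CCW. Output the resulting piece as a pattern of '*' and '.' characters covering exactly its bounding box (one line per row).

Start:
*
*
*
*
After rotation 1 (CW):
****
After rotation 2 (CW):
*
*
*
*
After rotation 3 (CCW):
****
After rotation 4 (CCW):
*
*
*
*
After rotation 5 (CCW):
****

Answer: ****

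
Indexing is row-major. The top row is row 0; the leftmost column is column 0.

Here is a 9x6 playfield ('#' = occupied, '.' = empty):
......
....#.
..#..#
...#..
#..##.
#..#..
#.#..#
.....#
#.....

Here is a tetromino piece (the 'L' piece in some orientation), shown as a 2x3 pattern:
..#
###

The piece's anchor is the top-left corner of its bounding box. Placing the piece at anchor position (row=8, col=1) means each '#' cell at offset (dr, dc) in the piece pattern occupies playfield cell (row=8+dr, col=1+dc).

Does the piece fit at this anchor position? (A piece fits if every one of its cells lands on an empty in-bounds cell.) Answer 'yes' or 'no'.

Answer: no

Derivation:
Check each piece cell at anchor (8, 1):
  offset (0,2) -> (8,3): empty -> OK
  offset (1,0) -> (9,1): out of bounds -> FAIL
  offset (1,1) -> (9,2): out of bounds -> FAIL
  offset (1,2) -> (9,3): out of bounds -> FAIL
All cells valid: no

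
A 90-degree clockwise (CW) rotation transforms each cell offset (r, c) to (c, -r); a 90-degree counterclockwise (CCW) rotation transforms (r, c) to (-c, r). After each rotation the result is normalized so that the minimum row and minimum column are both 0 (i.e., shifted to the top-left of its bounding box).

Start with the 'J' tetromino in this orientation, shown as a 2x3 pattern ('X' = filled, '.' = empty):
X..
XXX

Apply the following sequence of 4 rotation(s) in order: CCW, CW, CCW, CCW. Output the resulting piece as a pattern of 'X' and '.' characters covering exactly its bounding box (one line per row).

Start:
X..
XXX
After rotation 1 (CCW):
.X
.X
XX
After rotation 2 (CW):
X..
XXX
After rotation 3 (CCW):
.X
.X
XX
After rotation 4 (CCW):
XXX
..X

Answer: XXX
..X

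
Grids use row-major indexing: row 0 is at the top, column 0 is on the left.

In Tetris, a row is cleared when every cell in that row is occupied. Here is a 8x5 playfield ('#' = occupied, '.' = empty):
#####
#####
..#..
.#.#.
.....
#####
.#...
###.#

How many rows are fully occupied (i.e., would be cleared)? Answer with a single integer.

Answer: 3

Derivation:
Check each row:
  row 0: 0 empty cells -> FULL (clear)
  row 1: 0 empty cells -> FULL (clear)
  row 2: 4 empty cells -> not full
  row 3: 3 empty cells -> not full
  row 4: 5 empty cells -> not full
  row 5: 0 empty cells -> FULL (clear)
  row 6: 4 empty cells -> not full
  row 7: 1 empty cell -> not full
Total rows cleared: 3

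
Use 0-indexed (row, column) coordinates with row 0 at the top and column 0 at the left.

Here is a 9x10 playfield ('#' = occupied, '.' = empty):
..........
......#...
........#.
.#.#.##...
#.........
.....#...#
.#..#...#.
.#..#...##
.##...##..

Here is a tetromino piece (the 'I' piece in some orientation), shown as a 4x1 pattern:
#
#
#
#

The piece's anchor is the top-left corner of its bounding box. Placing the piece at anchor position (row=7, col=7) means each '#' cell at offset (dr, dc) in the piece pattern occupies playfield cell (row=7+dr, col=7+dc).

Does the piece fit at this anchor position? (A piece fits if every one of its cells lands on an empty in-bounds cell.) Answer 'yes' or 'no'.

Answer: no

Derivation:
Check each piece cell at anchor (7, 7):
  offset (0,0) -> (7,7): empty -> OK
  offset (1,0) -> (8,7): occupied ('#') -> FAIL
  offset (2,0) -> (9,7): out of bounds -> FAIL
  offset (3,0) -> (10,7): out of bounds -> FAIL
All cells valid: no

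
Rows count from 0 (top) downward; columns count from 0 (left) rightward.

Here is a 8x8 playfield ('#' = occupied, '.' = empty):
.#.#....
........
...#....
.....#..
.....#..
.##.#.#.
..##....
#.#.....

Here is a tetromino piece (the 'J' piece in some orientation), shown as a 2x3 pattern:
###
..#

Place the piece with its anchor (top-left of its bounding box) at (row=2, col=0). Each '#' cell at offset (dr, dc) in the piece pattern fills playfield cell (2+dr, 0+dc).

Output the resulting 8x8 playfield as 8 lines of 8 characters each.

Fill (2+0,0+0) = (2,0)
Fill (2+0,0+1) = (2,1)
Fill (2+0,0+2) = (2,2)
Fill (2+1,0+2) = (3,2)

Answer: .#.#....
........
####....
..#..#..
.....#..
.##.#.#.
..##....
#.#.....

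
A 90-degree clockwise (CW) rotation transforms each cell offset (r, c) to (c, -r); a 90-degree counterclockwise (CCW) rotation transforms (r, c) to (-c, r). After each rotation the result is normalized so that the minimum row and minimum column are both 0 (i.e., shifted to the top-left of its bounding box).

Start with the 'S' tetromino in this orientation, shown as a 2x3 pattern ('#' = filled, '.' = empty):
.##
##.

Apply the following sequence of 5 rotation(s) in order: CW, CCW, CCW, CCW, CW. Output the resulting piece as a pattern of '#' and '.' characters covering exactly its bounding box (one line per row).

Answer: #.
##
.#

Derivation:
Start:
.##
##.
After rotation 1 (CW):
#.
##
.#
After rotation 2 (CCW):
.##
##.
After rotation 3 (CCW):
#.
##
.#
After rotation 4 (CCW):
.##
##.
After rotation 5 (CW):
#.
##
.#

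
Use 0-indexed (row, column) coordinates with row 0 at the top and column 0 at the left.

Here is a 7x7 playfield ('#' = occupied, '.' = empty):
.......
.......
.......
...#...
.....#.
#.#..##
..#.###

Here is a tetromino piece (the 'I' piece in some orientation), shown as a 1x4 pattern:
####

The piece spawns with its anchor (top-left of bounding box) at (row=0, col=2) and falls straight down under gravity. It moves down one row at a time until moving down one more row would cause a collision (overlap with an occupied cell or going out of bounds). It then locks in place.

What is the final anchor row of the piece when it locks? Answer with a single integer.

Spawn at (row=0, col=2). Try each row:
  row 0: fits
  row 1: fits
  row 2: fits
  row 3: blocked -> lock at row 2

Answer: 2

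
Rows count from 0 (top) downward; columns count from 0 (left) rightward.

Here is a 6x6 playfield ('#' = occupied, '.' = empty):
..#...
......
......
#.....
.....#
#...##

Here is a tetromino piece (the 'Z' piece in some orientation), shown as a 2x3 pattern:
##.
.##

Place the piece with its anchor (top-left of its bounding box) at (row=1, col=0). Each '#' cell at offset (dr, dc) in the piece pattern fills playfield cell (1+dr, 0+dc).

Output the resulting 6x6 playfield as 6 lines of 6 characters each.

Answer: ..#...
##....
.##...
#.....
.....#
#...##

Derivation:
Fill (1+0,0+0) = (1,0)
Fill (1+0,0+1) = (1,1)
Fill (1+1,0+1) = (2,1)
Fill (1+1,0+2) = (2,2)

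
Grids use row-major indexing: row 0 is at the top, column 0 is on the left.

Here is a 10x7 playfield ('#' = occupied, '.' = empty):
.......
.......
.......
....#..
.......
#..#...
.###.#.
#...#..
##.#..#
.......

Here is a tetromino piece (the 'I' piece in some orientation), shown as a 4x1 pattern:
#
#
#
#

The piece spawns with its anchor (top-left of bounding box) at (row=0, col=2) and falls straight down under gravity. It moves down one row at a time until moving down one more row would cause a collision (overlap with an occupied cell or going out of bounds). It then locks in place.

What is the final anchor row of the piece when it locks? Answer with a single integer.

Spawn at (row=0, col=2). Try each row:
  row 0: fits
  row 1: fits
  row 2: fits
  row 3: blocked -> lock at row 2

Answer: 2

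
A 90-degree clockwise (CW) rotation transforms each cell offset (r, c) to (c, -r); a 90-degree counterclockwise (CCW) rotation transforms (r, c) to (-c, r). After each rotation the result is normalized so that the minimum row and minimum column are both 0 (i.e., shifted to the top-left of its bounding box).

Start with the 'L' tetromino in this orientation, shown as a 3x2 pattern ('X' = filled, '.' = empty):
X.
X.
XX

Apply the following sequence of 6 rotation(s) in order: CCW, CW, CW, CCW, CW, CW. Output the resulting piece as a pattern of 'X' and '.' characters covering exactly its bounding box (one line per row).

Start:
X.
X.
XX
After rotation 1 (CCW):
..X
XXX
After rotation 2 (CW):
X.
X.
XX
After rotation 3 (CW):
XXX
X..
After rotation 4 (CCW):
X.
X.
XX
After rotation 5 (CW):
XXX
X..
After rotation 6 (CW):
XX
.X
.X

Answer: XX
.X
.X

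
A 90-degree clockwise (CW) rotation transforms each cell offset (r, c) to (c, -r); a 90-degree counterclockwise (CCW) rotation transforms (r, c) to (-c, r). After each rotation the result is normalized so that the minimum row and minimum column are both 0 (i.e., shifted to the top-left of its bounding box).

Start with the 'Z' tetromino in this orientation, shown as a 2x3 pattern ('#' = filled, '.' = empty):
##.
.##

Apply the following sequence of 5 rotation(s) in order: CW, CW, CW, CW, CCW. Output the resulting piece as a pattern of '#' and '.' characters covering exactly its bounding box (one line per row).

Answer: .#
##
#.

Derivation:
Start:
##.
.##
After rotation 1 (CW):
.#
##
#.
After rotation 2 (CW):
##.
.##
After rotation 3 (CW):
.#
##
#.
After rotation 4 (CW):
##.
.##
After rotation 5 (CCW):
.#
##
#.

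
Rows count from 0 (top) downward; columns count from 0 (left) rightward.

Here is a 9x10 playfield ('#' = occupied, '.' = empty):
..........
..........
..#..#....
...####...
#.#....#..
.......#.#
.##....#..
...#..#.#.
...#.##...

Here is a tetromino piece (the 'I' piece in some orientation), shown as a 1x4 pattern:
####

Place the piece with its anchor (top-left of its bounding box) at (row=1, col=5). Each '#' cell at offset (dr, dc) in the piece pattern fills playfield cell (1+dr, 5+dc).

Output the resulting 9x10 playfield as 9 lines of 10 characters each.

Fill (1+0,5+0) = (1,5)
Fill (1+0,5+1) = (1,6)
Fill (1+0,5+2) = (1,7)
Fill (1+0,5+3) = (1,8)

Answer: ..........
.....####.
..#..#....
...####...
#.#....#..
.......#.#
.##....#..
...#..#.#.
...#.##...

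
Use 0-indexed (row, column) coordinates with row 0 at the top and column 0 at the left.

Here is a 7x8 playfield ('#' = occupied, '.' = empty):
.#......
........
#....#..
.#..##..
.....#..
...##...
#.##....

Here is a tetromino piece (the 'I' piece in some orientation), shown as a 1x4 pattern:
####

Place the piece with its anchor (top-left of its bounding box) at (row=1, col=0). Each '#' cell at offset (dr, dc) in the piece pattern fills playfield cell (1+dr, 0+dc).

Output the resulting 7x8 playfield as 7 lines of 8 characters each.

Answer: .#......
####....
#....#..
.#..##..
.....#..
...##...
#.##....

Derivation:
Fill (1+0,0+0) = (1,0)
Fill (1+0,0+1) = (1,1)
Fill (1+0,0+2) = (1,2)
Fill (1+0,0+3) = (1,3)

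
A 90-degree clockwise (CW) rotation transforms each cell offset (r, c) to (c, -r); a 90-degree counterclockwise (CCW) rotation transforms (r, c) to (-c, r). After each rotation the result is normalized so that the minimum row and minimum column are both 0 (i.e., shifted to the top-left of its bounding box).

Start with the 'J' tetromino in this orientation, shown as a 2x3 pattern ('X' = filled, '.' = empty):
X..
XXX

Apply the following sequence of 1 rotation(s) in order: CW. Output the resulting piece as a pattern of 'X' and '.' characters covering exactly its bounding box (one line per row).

Start:
X..
XXX
After rotation 1 (CW):
XX
X.
X.

Answer: XX
X.
X.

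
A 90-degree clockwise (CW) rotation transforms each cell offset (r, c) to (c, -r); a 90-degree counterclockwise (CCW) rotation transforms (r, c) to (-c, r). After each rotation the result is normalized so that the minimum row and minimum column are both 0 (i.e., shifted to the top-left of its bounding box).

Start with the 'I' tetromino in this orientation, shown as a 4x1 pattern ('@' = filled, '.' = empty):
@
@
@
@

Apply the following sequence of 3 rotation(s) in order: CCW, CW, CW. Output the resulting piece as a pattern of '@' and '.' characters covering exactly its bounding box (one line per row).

Answer: @@@@

Derivation:
Start:
@
@
@
@
After rotation 1 (CCW):
@@@@
After rotation 2 (CW):
@
@
@
@
After rotation 3 (CW):
@@@@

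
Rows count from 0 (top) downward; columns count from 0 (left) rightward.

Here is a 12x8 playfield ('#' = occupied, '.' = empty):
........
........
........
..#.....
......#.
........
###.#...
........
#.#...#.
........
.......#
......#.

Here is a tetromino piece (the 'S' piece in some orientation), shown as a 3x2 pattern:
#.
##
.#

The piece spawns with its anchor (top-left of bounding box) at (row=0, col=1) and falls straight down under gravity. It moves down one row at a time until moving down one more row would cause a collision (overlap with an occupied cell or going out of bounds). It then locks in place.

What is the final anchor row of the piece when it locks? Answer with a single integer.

Spawn at (row=0, col=1). Try each row:
  row 0: fits
  row 1: blocked -> lock at row 0

Answer: 0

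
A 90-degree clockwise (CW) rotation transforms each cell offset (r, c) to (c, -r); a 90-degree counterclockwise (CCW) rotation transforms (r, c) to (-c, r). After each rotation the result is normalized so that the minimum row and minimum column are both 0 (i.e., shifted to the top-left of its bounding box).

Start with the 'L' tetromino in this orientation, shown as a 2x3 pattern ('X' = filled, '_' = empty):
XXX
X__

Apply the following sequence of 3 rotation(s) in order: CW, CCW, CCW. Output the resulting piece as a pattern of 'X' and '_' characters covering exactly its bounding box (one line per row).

Start:
XXX
X__
After rotation 1 (CW):
XX
_X
_X
After rotation 2 (CCW):
XXX
X__
After rotation 3 (CCW):
X_
X_
XX

Answer: X_
X_
XX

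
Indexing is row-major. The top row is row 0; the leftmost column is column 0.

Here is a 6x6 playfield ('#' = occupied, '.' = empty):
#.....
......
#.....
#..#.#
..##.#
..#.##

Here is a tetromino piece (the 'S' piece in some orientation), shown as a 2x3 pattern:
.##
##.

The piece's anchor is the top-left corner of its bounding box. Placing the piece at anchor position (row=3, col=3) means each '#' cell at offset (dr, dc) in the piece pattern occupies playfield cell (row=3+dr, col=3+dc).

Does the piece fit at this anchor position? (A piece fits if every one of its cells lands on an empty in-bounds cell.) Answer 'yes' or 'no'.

Check each piece cell at anchor (3, 3):
  offset (0,1) -> (3,4): empty -> OK
  offset (0,2) -> (3,5): occupied ('#') -> FAIL
  offset (1,0) -> (4,3): occupied ('#') -> FAIL
  offset (1,1) -> (4,4): empty -> OK
All cells valid: no

Answer: no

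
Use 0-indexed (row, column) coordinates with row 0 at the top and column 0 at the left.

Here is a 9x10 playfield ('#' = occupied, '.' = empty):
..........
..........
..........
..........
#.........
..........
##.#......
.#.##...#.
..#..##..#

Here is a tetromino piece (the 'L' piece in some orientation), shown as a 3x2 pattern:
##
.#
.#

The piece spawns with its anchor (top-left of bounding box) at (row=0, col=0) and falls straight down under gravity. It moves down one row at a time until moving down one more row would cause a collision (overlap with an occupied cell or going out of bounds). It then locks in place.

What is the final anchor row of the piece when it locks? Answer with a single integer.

Answer: 3

Derivation:
Spawn at (row=0, col=0). Try each row:
  row 0: fits
  row 1: fits
  row 2: fits
  row 3: fits
  row 4: blocked -> lock at row 3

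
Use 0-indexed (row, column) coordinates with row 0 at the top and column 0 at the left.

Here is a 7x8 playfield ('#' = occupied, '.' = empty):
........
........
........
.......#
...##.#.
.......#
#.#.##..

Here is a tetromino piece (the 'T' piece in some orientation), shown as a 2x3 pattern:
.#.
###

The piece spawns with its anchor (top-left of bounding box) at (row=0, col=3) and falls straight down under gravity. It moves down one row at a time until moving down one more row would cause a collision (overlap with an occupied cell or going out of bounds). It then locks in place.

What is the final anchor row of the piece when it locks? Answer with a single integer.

Spawn at (row=0, col=3). Try each row:
  row 0: fits
  row 1: fits
  row 2: fits
  row 3: blocked -> lock at row 2

Answer: 2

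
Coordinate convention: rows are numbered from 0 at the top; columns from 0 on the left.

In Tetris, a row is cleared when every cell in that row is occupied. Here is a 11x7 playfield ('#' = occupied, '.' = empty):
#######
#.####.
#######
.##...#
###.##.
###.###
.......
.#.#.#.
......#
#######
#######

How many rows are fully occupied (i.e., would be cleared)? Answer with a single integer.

Answer: 4

Derivation:
Check each row:
  row 0: 0 empty cells -> FULL (clear)
  row 1: 2 empty cells -> not full
  row 2: 0 empty cells -> FULL (clear)
  row 3: 4 empty cells -> not full
  row 4: 2 empty cells -> not full
  row 5: 1 empty cell -> not full
  row 6: 7 empty cells -> not full
  row 7: 4 empty cells -> not full
  row 8: 6 empty cells -> not full
  row 9: 0 empty cells -> FULL (clear)
  row 10: 0 empty cells -> FULL (clear)
Total rows cleared: 4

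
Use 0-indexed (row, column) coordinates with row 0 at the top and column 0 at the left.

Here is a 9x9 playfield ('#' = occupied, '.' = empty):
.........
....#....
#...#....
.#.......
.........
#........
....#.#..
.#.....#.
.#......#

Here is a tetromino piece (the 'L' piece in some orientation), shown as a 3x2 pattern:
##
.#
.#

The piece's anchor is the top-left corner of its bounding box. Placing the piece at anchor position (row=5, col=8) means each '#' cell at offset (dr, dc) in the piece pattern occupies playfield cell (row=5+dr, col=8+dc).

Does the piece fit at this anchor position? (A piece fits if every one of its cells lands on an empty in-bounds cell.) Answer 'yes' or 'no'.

Check each piece cell at anchor (5, 8):
  offset (0,0) -> (5,8): empty -> OK
  offset (0,1) -> (5,9): out of bounds -> FAIL
  offset (1,1) -> (6,9): out of bounds -> FAIL
  offset (2,1) -> (7,9): out of bounds -> FAIL
All cells valid: no

Answer: no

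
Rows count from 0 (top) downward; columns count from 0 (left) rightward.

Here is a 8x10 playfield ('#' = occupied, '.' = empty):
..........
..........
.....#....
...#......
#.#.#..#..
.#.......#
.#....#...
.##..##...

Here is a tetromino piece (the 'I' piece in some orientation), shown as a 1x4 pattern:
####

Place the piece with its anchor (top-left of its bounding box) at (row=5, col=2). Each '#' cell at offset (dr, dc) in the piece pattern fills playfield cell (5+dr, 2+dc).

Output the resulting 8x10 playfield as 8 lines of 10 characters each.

Answer: ..........
..........
.....#....
...#......
#.#.#..#..
.#####...#
.#....#...
.##..##...

Derivation:
Fill (5+0,2+0) = (5,2)
Fill (5+0,2+1) = (5,3)
Fill (5+0,2+2) = (5,4)
Fill (5+0,2+3) = (5,5)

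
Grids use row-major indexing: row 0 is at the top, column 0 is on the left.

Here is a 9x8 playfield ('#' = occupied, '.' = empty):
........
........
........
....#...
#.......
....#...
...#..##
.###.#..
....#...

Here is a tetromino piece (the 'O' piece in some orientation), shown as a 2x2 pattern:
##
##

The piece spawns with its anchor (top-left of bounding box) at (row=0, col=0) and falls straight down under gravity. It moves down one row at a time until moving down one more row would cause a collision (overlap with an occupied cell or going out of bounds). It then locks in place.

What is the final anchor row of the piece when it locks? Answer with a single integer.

Spawn at (row=0, col=0). Try each row:
  row 0: fits
  row 1: fits
  row 2: fits
  row 3: blocked -> lock at row 2

Answer: 2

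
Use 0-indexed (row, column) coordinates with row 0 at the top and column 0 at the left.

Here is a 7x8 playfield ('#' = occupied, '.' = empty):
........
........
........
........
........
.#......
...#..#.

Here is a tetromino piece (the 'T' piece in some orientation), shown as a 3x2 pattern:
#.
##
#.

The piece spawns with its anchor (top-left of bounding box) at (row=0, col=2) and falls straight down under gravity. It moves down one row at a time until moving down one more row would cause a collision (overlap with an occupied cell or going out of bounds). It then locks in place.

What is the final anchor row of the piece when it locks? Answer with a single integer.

Spawn at (row=0, col=2). Try each row:
  row 0: fits
  row 1: fits
  row 2: fits
  row 3: fits
  row 4: fits
  row 5: blocked -> lock at row 4

Answer: 4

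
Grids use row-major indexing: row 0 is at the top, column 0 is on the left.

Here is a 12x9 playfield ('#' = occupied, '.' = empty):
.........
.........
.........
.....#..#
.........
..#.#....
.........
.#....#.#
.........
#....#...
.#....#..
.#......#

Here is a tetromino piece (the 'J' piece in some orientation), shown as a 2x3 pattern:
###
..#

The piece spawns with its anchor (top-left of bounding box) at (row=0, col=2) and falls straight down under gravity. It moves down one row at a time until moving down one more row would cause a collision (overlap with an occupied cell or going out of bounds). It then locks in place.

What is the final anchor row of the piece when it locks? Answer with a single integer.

Spawn at (row=0, col=2). Try each row:
  row 0: fits
  row 1: fits
  row 2: fits
  row 3: fits
  row 4: blocked -> lock at row 3

Answer: 3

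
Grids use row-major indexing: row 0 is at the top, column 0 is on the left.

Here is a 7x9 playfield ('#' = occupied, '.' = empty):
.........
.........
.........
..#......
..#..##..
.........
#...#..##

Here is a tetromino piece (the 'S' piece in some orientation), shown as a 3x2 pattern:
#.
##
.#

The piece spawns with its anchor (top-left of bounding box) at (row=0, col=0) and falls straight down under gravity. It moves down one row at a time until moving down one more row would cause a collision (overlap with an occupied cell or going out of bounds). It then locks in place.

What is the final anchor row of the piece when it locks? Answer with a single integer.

Answer: 4

Derivation:
Spawn at (row=0, col=0). Try each row:
  row 0: fits
  row 1: fits
  row 2: fits
  row 3: fits
  row 4: fits
  row 5: blocked -> lock at row 4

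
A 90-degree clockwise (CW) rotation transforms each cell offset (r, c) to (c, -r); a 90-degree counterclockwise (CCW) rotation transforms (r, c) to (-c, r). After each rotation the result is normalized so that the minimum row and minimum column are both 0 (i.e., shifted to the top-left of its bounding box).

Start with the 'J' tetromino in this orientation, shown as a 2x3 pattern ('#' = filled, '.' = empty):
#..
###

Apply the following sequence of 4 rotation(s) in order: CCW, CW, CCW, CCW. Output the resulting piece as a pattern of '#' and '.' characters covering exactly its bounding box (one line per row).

Answer: ###
..#

Derivation:
Start:
#..
###
After rotation 1 (CCW):
.#
.#
##
After rotation 2 (CW):
#..
###
After rotation 3 (CCW):
.#
.#
##
After rotation 4 (CCW):
###
..#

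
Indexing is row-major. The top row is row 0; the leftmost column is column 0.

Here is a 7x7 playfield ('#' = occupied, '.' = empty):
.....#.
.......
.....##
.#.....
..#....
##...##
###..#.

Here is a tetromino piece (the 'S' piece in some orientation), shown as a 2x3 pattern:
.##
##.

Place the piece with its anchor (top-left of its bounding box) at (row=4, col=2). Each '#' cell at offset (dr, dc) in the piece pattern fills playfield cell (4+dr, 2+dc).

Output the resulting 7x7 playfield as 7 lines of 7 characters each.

Fill (4+0,2+1) = (4,3)
Fill (4+0,2+2) = (4,4)
Fill (4+1,2+0) = (5,2)
Fill (4+1,2+1) = (5,3)

Answer: .....#.
.......
.....##
.#.....
..###..
####.##
###..#.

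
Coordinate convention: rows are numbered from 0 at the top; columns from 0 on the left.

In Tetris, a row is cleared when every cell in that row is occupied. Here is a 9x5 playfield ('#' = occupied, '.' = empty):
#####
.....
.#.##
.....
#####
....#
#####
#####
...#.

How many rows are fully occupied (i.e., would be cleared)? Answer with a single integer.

Check each row:
  row 0: 0 empty cells -> FULL (clear)
  row 1: 5 empty cells -> not full
  row 2: 2 empty cells -> not full
  row 3: 5 empty cells -> not full
  row 4: 0 empty cells -> FULL (clear)
  row 5: 4 empty cells -> not full
  row 6: 0 empty cells -> FULL (clear)
  row 7: 0 empty cells -> FULL (clear)
  row 8: 4 empty cells -> not full
Total rows cleared: 4

Answer: 4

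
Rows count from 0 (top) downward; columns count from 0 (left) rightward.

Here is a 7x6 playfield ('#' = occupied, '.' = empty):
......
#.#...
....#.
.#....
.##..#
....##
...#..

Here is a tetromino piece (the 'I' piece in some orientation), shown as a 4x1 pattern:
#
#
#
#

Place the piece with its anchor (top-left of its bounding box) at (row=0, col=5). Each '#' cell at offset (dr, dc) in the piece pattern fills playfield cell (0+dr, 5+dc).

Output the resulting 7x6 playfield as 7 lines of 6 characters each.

Answer: .....#
#.#..#
....##
.#...#
.##..#
....##
...#..

Derivation:
Fill (0+0,5+0) = (0,5)
Fill (0+1,5+0) = (1,5)
Fill (0+2,5+0) = (2,5)
Fill (0+3,5+0) = (3,5)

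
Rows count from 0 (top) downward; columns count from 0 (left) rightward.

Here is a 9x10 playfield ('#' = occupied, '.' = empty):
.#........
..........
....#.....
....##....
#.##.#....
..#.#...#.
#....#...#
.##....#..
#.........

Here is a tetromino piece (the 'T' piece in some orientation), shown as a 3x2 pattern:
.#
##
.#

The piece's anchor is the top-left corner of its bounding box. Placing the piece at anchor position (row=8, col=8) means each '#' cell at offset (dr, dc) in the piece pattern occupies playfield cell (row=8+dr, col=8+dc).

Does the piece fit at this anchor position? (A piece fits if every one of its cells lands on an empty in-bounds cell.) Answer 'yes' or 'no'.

Answer: no

Derivation:
Check each piece cell at anchor (8, 8):
  offset (0,1) -> (8,9): empty -> OK
  offset (1,0) -> (9,8): out of bounds -> FAIL
  offset (1,1) -> (9,9): out of bounds -> FAIL
  offset (2,1) -> (10,9): out of bounds -> FAIL
All cells valid: no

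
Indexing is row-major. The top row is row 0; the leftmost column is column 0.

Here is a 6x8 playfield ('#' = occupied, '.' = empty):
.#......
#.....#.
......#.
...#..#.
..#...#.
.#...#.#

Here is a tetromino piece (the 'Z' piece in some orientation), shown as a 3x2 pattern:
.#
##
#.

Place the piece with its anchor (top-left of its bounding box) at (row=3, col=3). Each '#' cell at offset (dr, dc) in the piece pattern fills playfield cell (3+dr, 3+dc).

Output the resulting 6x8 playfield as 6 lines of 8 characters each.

Fill (3+0,3+1) = (3,4)
Fill (3+1,3+0) = (4,3)
Fill (3+1,3+1) = (4,4)
Fill (3+2,3+0) = (5,3)

Answer: .#......
#.....#.
......#.
...##.#.
..###.#.
.#.#.#.#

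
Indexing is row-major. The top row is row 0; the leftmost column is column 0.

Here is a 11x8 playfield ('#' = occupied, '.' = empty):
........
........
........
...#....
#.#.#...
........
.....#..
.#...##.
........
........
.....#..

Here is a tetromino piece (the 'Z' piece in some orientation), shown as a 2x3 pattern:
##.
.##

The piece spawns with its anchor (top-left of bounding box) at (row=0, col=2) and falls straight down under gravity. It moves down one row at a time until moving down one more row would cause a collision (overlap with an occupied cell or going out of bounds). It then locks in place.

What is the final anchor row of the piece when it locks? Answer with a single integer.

Answer: 1

Derivation:
Spawn at (row=0, col=2). Try each row:
  row 0: fits
  row 1: fits
  row 2: blocked -> lock at row 1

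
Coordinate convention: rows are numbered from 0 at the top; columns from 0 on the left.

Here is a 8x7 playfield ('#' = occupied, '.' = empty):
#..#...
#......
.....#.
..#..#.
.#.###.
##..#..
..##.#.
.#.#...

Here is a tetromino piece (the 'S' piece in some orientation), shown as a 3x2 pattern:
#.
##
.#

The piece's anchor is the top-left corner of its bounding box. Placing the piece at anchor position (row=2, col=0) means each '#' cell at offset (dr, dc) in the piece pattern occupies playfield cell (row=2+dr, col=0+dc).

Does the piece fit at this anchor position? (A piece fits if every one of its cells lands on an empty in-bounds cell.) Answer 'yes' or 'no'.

Answer: no

Derivation:
Check each piece cell at anchor (2, 0):
  offset (0,0) -> (2,0): empty -> OK
  offset (1,0) -> (3,0): empty -> OK
  offset (1,1) -> (3,1): empty -> OK
  offset (2,1) -> (4,1): occupied ('#') -> FAIL
All cells valid: no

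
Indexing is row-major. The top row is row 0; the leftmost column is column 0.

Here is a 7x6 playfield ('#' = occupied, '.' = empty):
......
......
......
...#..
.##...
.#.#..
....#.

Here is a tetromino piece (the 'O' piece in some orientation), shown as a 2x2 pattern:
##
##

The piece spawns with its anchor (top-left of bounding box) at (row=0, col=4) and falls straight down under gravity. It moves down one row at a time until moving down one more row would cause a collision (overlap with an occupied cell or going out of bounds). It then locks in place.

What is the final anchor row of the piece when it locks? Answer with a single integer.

Answer: 4

Derivation:
Spawn at (row=0, col=4). Try each row:
  row 0: fits
  row 1: fits
  row 2: fits
  row 3: fits
  row 4: fits
  row 5: blocked -> lock at row 4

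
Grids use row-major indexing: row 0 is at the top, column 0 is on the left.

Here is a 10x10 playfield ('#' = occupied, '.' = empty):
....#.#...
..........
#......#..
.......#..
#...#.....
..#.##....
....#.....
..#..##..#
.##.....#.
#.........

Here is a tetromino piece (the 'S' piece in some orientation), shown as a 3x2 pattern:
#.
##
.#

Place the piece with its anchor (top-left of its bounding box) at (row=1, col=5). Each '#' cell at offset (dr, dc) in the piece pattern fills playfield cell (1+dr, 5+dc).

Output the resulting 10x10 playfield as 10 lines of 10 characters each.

Fill (1+0,5+0) = (1,5)
Fill (1+1,5+0) = (2,5)
Fill (1+1,5+1) = (2,6)
Fill (1+2,5+1) = (3,6)

Answer: ....#.#...
.....#....
#....###..
......##..
#...#.....
..#.##....
....#.....
..#..##..#
.##.....#.
#.........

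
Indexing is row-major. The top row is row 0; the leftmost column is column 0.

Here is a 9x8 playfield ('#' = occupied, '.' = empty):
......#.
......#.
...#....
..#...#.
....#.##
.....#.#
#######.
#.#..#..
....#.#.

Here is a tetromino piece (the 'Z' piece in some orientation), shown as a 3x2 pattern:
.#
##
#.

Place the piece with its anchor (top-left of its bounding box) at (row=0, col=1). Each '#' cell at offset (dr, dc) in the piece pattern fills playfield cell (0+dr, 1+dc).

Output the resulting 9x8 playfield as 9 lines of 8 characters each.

Fill (0+0,1+1) = (0,2)
Fill (0+1,1+0) = (1,1)
Fill (0+1,1+1) = (1,2)
Fill (0+2,1+0) = (2,1)

Answer: ..#...#.
.##...#.
.#.#....
..#...#.
....#.##
.....#.#
#######.
#.#..#..
....#.#.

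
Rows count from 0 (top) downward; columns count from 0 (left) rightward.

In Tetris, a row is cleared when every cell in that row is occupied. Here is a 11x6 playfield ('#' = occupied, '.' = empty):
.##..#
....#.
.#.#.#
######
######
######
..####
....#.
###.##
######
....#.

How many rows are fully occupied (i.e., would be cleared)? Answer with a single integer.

Answer: 4

Derivation:
Check each row:
  row 0: 3 empty cells -> not full
  row 1: 5 empty cells -> not full
  row 2: 3 empty cells -> not full
  row 3: 0 empty cells -> FULL (clear)
  row 4: 0 empty cells -> FULL (clear)
  row 5: 0 empty cells -> FULL (clear)
  row 6: 2 empty cells -> not full
  row 7: 5 empty cells -> not full
  row 8: 1 empty cell -> not full
  row 9: 0 empty cells -> FULL (clear)
  row 10: 5 empty cells -> not full
Total rows cleared: 4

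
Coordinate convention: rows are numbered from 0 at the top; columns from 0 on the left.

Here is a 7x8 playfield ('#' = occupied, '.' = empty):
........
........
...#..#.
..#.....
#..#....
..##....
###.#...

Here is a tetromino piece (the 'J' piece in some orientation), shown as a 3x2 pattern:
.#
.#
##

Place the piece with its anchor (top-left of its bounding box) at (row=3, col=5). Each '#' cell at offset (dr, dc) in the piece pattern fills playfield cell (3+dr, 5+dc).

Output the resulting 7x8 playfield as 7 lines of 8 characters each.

Fill (3+0,5+1) = (3,6)
Fill (3+1,5+1) = (4,6)
Fill (3+2,5+0) = (5,5)
Fill (3+2,5+1) = (5,6)

Answer: ........
........
...#..#.
..#...#.
#..#..#.
..##.##.
###.#...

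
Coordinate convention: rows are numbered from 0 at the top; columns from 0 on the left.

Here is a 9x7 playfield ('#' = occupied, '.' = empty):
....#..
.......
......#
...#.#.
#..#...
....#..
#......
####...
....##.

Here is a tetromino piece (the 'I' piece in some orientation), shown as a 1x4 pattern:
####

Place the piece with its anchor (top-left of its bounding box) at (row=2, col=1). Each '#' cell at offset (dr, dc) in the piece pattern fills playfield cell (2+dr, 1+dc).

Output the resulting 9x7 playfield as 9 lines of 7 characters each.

Fill (2+0,1+0) = (2,1)
Fill (2+0,1+1) = (2,2)
Fill (2+0,1+2) = (2,3)
Fill (2+0,1+3) = (2,4)

Answer: ....#..
.......
.####.#
...#.#.
#..#...
....#..
#......
####...
....##.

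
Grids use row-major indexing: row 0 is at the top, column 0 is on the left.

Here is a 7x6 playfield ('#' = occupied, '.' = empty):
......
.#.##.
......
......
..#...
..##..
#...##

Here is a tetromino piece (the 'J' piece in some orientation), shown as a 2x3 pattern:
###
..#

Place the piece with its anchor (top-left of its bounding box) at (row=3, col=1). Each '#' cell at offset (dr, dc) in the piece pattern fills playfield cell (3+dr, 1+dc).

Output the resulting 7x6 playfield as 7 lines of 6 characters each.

Fill (3+0,1+0) = (3,1)
Fill (3+0,1+1) = (3,2)
Fill (3+0,1+2) = (3,3)
Fill (3+1,1+2) = (4,3)

Answer: ......
.#.##.
......
.###..
..##..
..##..
#...##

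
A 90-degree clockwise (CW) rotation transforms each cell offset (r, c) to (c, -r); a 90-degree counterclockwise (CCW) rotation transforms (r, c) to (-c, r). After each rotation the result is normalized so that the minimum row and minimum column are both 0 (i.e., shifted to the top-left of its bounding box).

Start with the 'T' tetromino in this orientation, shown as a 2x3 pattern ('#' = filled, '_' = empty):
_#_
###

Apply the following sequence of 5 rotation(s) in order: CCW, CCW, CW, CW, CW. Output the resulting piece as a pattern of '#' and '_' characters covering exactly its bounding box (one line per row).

Answer: #_
##
#_

Derivation:
Start:
_#_
###
After rotation 1 (CCW):
_#
##
_#
After rotation 2 (CCW):
###
_#_
After rotation 3 (CW):
_#
##
_#
After rotation 4 (CW):
_#_
###
After rotation 5 (CW):
#_
##
#_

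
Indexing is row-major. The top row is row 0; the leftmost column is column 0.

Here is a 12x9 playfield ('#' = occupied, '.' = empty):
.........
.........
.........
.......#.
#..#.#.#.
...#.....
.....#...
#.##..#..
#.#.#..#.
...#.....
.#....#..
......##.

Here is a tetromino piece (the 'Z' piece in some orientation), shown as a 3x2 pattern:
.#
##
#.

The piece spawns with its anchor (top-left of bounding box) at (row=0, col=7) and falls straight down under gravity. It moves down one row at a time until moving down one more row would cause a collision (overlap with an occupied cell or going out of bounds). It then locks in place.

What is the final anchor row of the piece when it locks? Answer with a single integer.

Spawn at (row=0, col=7). Try each row:
  row 0: fits
  row 1: blocked -> lock at row 0

Answer: 0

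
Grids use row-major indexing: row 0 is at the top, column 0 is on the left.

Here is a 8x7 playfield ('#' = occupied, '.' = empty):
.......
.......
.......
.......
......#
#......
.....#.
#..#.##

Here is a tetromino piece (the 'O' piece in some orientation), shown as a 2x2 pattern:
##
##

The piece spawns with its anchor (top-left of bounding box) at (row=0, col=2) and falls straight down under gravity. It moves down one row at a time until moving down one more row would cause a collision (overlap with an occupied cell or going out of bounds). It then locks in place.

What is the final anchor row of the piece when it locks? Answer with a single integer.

Spawn at (row=0, col=2). Try each row:
  row 0: fits
  row 1: fits
  row 2: fits
  row 3: fits
  row 4: fits
  row 5: fits
  row 6: blocked -> lock at row 5

Answer: 5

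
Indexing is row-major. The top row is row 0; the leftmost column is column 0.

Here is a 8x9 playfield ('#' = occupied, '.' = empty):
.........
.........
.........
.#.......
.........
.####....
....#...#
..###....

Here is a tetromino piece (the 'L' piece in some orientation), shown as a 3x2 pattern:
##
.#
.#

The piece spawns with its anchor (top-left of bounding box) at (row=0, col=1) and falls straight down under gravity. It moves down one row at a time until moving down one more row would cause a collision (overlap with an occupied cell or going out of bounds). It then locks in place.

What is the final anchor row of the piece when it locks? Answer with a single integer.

Answer: 2

Derivation:
Spawn at (row=0, col=1). Try each row:
  row 0: fits
  row 1: fits
  row 2: fits
  row 3: blocked -> lock at row 2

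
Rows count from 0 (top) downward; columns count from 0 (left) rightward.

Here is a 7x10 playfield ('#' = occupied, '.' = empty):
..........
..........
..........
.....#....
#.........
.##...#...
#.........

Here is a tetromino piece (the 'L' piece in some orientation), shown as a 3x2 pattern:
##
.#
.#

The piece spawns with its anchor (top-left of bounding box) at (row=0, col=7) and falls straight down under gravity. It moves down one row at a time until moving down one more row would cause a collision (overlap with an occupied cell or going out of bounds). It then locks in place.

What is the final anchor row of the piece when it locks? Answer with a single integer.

Spawn at (row=0, col=7). Try each row:
  row 0: fits
  row 1: fits
  row 2: fits
  row 3: fits
  row 4: fits
  row 5: blocked -> lock at row 4

Answer: 4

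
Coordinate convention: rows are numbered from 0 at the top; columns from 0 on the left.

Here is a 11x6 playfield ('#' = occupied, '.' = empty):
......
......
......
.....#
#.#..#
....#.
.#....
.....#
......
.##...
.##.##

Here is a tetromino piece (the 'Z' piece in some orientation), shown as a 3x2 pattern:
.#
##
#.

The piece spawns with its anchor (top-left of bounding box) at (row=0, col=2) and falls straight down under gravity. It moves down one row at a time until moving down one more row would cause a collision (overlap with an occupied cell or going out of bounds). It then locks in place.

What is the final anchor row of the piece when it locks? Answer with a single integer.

Spawn at (row=0, col=2). Try each row:
  row 0: fits
  row 1: fits
  row 2: blocked -> lock at row 1

Answer: 1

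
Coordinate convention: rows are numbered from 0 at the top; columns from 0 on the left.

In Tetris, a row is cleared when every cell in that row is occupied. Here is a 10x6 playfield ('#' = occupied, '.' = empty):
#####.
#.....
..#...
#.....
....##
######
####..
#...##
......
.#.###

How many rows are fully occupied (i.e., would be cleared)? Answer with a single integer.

Check each row:
  row 0: 1 empty cell -> not full
  row 1: 5 empty cells -> not full
  row 2: 5 empty cells -> not full
  row 3: 5 empty cells -> not full
  row 4: 4 empty cells -> not full
  row 5: 0 empty cells -> FULL (clear)
  row 6: 2 empty cells -> not full
  row 7: 3 empty cells -> not full
  row 8: 6 empty cells -> not full
  row 9: 2 empty cells -> not full
Total rows cleared: 1

Answer: 1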